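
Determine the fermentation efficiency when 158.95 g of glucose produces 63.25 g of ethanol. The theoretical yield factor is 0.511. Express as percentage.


Fermentation efficiency = (actual / (0.511 * glucose)) * 100
= (63.25 / (0.511 * 158.95)) * 100
= 77.8716%

77.8716%


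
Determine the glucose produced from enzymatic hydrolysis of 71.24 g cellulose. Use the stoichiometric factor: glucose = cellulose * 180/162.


glucose = cellulose * 180/162
= 71.24 * 180/162
= 79.1556 g

79.1556 g


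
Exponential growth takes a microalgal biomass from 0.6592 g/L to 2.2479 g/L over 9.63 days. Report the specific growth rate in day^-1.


mu = ln(X2/X1) / dt
= ln(2.2479/0.6592) / 9.63
= 0.1274 per day

0.1274 per day


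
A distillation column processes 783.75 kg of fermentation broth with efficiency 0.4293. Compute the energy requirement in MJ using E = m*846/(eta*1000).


E = m * 846 / (eta * 1000)
= 783.75 * 846 / (0.4293 * 1000)
= 1544.4969 MJ

1544.4969 MJ


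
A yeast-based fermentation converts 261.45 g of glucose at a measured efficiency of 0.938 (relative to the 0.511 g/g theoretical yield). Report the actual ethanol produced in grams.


Actual ethanol: m = 0.511 * 261.45 * 0.938
m = 125.3177 g

125.3177 g


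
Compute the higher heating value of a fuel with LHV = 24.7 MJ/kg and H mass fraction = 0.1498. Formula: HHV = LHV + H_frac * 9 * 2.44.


HHV = LHV + H_frac * 9 * 2.44
= 24.7 + 0.1498 * 9 * 2.44
= 27.9896 MJ/kg

27.9896 MJ/kg


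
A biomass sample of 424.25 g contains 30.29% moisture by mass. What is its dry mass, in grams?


Wd = Ww * (1 - MC/100)
= 424.25 * (1 - 30.29/100)
= 295.7447 g

295.7447 g


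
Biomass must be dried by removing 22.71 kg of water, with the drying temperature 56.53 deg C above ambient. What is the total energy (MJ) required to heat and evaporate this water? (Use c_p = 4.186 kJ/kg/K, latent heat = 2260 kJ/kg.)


E = m_water * (4.186 * dT + 2260) / 1000
= 22.71 * (4.186 * 56.53 + 2260) / 1000
= 56.6986 MJ

56.6986 MJ


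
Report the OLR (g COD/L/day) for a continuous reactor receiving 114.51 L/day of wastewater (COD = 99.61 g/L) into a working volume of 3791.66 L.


OLR = Q * S / V
= 114.51 * 99.61 / 3791.66
= 3.0083 g/L/day

3.0083 g/L/day


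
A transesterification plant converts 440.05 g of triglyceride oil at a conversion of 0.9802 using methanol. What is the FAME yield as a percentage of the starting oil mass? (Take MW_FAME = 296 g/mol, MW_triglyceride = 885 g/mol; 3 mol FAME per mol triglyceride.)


m_FAME = oil * conv * (3 * 296 / 885) = oil * conv * (888/885)
= 440.05 * 0.9802 * 888 / 885
= 432.7992 g
Y = m_FAME / oil * 100 = conv * (888/885) * 100
= 0.9802 * 888 / 885 * 100
= 98.35%

98.35%


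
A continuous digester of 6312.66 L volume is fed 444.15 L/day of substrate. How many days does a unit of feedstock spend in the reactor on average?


HRT = V / Q
= 6312.66 / 444.15
= 14.2129 days

14.2129 days


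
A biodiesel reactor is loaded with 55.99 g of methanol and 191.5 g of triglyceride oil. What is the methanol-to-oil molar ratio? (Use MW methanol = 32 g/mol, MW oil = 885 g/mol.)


Molar ratio = n_MeOH / n_oil = (MeOH/32) / (oil/885) = (MeOH * 885) / (32 * oil)
= (55.99 * 885) / (32 * 191.5)
= 8.0860

8.0860


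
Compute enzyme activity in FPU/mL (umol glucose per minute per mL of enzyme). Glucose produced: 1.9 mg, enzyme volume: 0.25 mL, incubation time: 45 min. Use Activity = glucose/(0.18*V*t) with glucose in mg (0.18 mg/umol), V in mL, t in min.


Activity = glucose_mg / (0.18 mg/umol * V_mL * t_min)
= 1.9 / (0.18 * 0.25 * 45)
= 0.9383 FPU/mL

0.9383 FPU/mL


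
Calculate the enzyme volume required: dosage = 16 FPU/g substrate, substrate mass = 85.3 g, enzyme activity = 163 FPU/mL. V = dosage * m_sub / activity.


V = dosage * m_sub / activity
V = 16 * 85.3 / 163
V = 8.3730 mL

8.3730 mL


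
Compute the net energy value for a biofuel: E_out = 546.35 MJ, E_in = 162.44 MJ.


NEV = E_out - E_in
= 546.35 - 162.44
= 383.9100 MJ

383.9100 MJ


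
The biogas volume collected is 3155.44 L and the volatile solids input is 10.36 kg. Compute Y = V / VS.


Y = V / VS
= 3155.44 / 10.36
= 304.5792 L/kg VS

304.5792 L/kg VS


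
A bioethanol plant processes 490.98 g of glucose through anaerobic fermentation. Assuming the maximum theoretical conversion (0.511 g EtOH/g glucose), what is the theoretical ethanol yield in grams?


Theoretical ethanol yield: m_EtOH = 0.511 * m_glucose
m_EtOH = 0.511 * 490.98 = 250.8908 g

250.8908 g


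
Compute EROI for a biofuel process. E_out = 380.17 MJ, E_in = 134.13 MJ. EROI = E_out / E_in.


EROI = E_out / E_in
= 380.17 / 134.13
= 2.8343

2.8343


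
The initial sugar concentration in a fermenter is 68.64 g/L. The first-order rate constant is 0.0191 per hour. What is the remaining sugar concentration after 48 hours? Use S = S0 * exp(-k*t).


S = S0 * exp(-k * t)
S = 68.64 * exp(-0.0191 * 48)
S = 27.4420 g/L

27.4420 g/L


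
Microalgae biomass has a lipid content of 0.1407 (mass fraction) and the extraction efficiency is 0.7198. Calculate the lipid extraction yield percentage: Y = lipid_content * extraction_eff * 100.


Y = lipid_content * extraction_eff * 100
= 0.1407 * 0.7198 * 100
= 10.1276%

10.1276%


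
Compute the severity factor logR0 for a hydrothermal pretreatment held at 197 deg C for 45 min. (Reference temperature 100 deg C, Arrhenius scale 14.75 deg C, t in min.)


logR0 = log10(t * exp((T - 100) / 14.75))
= log10(45 * exp((197 - 100) / 14.75))
= 4.5093

4.5093


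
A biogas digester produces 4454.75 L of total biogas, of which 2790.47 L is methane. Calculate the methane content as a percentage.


CH4% = V_CH4 / V_total * 100
= 2790.47 / 4454.75 * 100
= 62.6403%

62.6403%


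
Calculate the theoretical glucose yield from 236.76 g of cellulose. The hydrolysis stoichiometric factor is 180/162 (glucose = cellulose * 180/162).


glucose = cellulose * 180/162
= 236.76 * 180/162
= 263.0667 g

263.0667 g


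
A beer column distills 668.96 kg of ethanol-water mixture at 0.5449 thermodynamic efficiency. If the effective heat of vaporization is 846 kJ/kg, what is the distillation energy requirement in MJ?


E = m * 846 / (eta * 1000)
= 668.96 * 846 / (0.5449 * 1000)
= 1038.6129 MJ

1038.6129 MJ


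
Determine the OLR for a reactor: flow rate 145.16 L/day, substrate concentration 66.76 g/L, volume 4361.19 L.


OLR = Q * S / V
= 145.16 * 66.76 / 4361.19
= 2.2221 g/L/day

2.2221 g/L/day


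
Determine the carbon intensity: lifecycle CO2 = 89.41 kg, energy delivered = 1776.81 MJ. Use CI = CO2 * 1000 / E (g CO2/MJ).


CI = CO2 * 1000 / E
= 89.41 * 1000 / 1776.81
= 50.3205 g CO2/MJ

50.3205 g CO2/MJ


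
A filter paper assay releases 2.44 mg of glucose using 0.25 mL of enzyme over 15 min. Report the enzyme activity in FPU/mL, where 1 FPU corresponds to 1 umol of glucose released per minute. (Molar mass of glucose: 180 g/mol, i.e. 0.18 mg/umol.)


Activity = glucose_mg / (0.18 mg/umol * V_mL * t_min)
= 2.44 / (0.18 * 0.25 * 15)
= 3.6148 FPU/mL

3.6148 FPU/mL


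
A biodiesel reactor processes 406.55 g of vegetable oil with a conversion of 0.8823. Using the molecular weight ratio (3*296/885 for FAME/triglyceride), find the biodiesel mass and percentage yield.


m_FAME = oil * conv * (3 * 296 / 885) = oil * conv * (888/885)
= 406.55 * 0.8823 * 888 / 885
= 359.9150 g
Y = m_FAME / oil * 100 = conv * (888/885) * 100
= 0.8823 * 888 / 885 * 100
= 88.53%

359.9150 g FAME; Y = 88.53%


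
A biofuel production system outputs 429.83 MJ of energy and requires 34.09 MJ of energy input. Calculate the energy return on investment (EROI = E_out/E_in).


EROI = E_out / E_in
= 429.83 / 34.09
= 12.6087

12.6087


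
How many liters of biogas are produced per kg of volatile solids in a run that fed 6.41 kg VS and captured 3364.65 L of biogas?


Y = V / VS
= 3364.65 / 6.41
= 524.9064 L/kg VS

524.9064 L/kg VS


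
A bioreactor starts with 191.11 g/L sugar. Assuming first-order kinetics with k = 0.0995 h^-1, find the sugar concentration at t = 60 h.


S = S0 * exp(-k * t)
S = 191.11 * exp(-0.0995 * 60)
S = 0.4881 g/L

0.4881 g/L


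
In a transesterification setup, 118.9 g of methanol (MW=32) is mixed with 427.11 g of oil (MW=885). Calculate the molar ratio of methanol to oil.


Molar ratio = n_MeOH / n_oil = (MeOH/32) / (oil/885) = (MeOH * 885) / (32 * oil)
= (118.9 * 885) / (32 * 427.11)
= 7.6990

7.6990


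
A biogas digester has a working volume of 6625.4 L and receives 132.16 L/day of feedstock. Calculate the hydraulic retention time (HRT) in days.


HRT = V / Q
= 6625.4 / 132.16
= 50.1317 days

50.1317 days


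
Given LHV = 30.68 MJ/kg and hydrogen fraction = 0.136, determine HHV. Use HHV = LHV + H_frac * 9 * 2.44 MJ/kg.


HHV = LHV + H_frac * 9 * 2.44
= 30.68 + 0.136 * 9 * 2.44
= 33.6666 MJ/kg

33.6666 MJ/kg


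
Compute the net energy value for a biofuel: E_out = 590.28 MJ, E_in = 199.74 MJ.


NEV = E_out - E_in
= 590.28 - 199.74
= 390.5400 MJ

390.5400 MJ


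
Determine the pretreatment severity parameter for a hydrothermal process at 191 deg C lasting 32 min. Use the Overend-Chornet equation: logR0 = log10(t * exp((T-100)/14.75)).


logR0 = log10(t * exp((T - 100) / 14.75))
= log10(32 * exp((191 - 100) / 14.75))
= 4.1845

4.1845


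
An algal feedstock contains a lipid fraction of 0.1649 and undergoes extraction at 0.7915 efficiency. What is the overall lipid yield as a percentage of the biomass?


Y = lipid_content * extraction_eff * 100
= 0.1649 * 0.7915 * 100
= 13.0518%

13.0518%


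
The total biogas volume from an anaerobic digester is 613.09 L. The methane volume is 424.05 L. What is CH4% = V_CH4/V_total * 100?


CH4% = V_CH4 / V_total * 100
= 424.05 / 613.09 * 100
= 69.1660%

69.1660%


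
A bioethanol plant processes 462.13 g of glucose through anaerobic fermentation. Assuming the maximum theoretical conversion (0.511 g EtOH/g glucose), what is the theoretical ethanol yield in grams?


Theoretical ethanol yield: m_EtOH = 0.511 * m_glucose
m_EtOH = 0.511 * 462.13 = 236.1484 g

236.1484 g


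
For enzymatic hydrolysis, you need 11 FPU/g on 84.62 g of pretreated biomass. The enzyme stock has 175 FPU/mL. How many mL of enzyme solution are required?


V = dosage * m_sub / activity
V = 11 * 84.62 / 175
V = 5.3190 mL

5.3190 mL


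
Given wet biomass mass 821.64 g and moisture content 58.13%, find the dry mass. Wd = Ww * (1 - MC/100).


Wd = Ww * (1 - MC/100)
= 821.64 * (1 - 58.13/100)
= 344.0207 g

344.0207 g


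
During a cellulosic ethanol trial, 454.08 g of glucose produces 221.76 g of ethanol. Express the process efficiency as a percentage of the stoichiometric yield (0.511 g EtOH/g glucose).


Fermentation efficiency = (actual / (0.511 * glucose)) * 100
= (221.76 / (0.511 * 454.08)) * 100
= 95.5718%

95.5718%


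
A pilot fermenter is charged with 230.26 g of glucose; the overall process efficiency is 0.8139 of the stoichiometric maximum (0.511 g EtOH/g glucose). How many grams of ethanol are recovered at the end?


Actual ethanol: m = 0.511 * 230.26 * 0.8139
m = 95.7658 g

95.7658 g


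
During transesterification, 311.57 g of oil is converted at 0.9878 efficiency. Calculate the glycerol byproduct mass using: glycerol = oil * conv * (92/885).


glycerol = oil * conv * (92/885)
= 311.57 * 0.9878 * 92 / 885
= 31.9940 g

31.9940 g


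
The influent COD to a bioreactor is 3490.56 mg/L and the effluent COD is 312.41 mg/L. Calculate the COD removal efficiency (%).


eta = (COD_in - COD_out) / COD_in * 100
= (3490.56 - 312.41) / 3490.56 * 100
= 91.0499%

91.0499%


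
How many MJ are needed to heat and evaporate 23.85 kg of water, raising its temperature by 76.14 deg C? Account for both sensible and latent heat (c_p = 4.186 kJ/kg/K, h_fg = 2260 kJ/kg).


E = m_water * (4.186 * dT + 2260) / 1000
= 23.85 * (4.186 * 76.14 + 2260) / 1000
= 61.5025 MJ

61.5025 MJ


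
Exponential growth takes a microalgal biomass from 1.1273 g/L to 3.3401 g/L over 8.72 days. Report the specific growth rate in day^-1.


mu = ln(X2/X1) / dt
= ln(3.3401/1.1273) / 8.72
= 0.1246 per day

0.1246 per day


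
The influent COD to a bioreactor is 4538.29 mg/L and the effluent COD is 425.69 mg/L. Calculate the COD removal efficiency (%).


eta = (COD_in - COD_out) / COD_in * 100
= (4538.29 - 425.69) / 4538.29 * 100
= 90.6200%

90.6200%


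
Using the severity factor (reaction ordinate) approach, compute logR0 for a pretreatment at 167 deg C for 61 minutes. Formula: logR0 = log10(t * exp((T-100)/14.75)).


logR0 = log10(t * exp((T - 100) / 14.75))
= log10(61 * exp((167 - 100) / 14.75))
= 3.7581

3.7581


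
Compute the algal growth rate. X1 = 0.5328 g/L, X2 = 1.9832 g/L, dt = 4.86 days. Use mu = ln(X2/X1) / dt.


mu = ln(X2/X1) / dt
= ln(1.9832/0.5328) / 4.86
= 0.2704 per day

0.2704 per day


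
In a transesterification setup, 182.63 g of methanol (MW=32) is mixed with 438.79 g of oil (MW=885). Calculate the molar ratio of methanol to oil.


Molar ratio = n_MeOH / n_oil = (MeOH/32) / (oil/885) = (MeOH * 885) / (32 * oil)
= (182.63 * 885) / (32 * 438.79)
= 11.5109

11.5109


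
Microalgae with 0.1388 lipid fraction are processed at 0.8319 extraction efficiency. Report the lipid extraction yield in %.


Y = lipid_content * extraction_eff * 100
= 0.1388 * 0.8319 * 100
= 11.5468%

11.5468%


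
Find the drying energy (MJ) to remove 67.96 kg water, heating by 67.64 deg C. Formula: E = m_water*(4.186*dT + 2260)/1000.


E = m_water * (4.186 * dT + 2260) / 1000
= 67.96 * (4.186 * 67.64 + 2260) / 1000
= 172.8319 MJ

172.8319 MJ


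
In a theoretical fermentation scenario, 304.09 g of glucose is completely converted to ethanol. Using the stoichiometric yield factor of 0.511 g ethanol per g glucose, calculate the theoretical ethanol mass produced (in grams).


Theoretical ethanol yield: m_EtOH = 0.511 * m_glucose
m_EtOH = 0.511 * 304.09 = 155.3900 g

155.3900 g


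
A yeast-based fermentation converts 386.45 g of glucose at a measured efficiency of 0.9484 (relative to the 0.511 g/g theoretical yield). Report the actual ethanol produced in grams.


Actual ethanol: m = 0.511 * 386.45 * 0.9484
m = 187.2862 g

187.2862 g


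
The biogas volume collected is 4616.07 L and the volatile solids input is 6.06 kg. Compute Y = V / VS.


Y = V / VS
= 4616.07 / 6.06
= 761.7277 L/kg VS

761.7277 L/kg VS


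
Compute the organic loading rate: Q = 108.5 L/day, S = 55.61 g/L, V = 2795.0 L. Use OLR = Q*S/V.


OLR = Q * S / V
= 108.5 * 55.61 / 2795.0
= 2.1587 g/L/day

2.1587 g/L/day


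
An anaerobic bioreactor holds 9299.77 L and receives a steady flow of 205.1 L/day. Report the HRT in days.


HRT = V / Q
= 9299.77 / 205.1
= 45.3426 days

45.3426 days


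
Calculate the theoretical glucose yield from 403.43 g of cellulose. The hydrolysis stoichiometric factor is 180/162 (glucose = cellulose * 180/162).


glucose = cellulose * 180/162
= 403.43 * 180/162
= 448.2556 g

448.2556 g


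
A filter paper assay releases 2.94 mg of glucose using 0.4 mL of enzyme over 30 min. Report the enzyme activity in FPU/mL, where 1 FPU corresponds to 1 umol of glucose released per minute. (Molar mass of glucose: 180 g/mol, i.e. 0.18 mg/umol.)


Activity = glucose_mg / (0.18 mg/umol * V_mL * t_min)
= 2.94 / (0.18 * 0.4 * 30)
= 1.3611 FPU/mL

1.3611 FPU/mL


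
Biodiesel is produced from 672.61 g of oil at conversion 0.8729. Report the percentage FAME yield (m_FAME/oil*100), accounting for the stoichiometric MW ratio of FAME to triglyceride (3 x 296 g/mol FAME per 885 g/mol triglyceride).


m_FAME = oil * conv * (3 * 296 / 885) = oil * conv * (888/885)
= 672.61 * 0.8729 * 888 / 885
= 589.1115 g
Y = m_FAME / oil * 100 = conv * (888/885) * 100
= 0.8729 * 888 / 885 * 100
= 87.59%

87.59%


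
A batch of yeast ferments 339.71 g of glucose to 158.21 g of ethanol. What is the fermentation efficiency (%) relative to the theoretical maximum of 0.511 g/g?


Fermentation efficiency = (actual / (0.511 * glucose)) * 100
= (158.21 / (0.511 * 339.71)) * 100
= 91.1391%

91.1391%


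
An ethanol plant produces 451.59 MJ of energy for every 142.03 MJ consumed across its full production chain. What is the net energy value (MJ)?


NEV = E_out - E_in
= 451.59 - 142.03
= 309.5600 MJ

309.5600 MJ


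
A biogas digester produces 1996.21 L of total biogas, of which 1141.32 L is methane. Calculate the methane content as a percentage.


CH4% = V_CH4 / V_total * 100
= 1141.32 / 1996.21 * 100
= 57.1743%

57.1743%


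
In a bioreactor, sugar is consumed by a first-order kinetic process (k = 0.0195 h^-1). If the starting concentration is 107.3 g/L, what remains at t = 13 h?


S = S0 * exp(-k * t)
S = 107.3 * exp(-0.0195 * 13)
S = 83.2734 g/L

83.2734 g/L


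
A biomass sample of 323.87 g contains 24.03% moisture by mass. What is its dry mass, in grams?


Wd = Ww * (1 - MC/100)
= 323.87 * (1 - 24.03/100)
= 246.0440 g

246.0440 g


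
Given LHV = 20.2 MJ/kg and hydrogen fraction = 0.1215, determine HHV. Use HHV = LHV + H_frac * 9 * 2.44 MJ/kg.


HHV = LHV + H_frac * 9 * 2.44
= 20.2 + 0.1215 * 9 * 2.44
= 22.8681 MJ/kg

22.8681 MJ/kg


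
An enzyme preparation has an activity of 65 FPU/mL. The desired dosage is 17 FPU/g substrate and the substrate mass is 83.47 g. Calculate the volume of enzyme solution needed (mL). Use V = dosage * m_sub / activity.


V = dosage * m_sub / activity
V = 17 * 83.47 / 65
V = 21.8306 mL

21.8306 mL


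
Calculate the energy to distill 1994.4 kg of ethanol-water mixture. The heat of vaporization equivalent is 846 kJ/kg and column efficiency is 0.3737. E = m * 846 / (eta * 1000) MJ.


E = m * 846 / (eta * 1000)
= 1994.4 * 846 / (0.3737 * 1000)
= 4515.0185 MJ

4515.0185 MJ


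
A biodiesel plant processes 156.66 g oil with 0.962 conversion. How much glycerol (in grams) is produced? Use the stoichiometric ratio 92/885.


glycerol = oil * conv * (92/885)
= 156.66 * 0.962 * 92 / 885
= 15.6667 g

15.6667 g


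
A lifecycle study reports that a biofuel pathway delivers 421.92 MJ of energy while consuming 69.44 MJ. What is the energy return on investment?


EROI = E_out / E_in
= 421.92 / 69.44
= 6.0760

6.0760


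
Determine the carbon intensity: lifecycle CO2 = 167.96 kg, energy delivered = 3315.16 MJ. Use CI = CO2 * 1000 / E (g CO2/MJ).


CI = CO2 * 1000 / E
= 167.96 * 1000 / 3315.16
= 50.6642 g CO2/MJ

50.6642 g CO2/MJ


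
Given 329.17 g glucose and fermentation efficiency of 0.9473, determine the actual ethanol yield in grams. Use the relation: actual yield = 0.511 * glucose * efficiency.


Actual ethanol: m = 0.511 * 329.17 * 0.9473
m = 159.3414 g

159.3414 g


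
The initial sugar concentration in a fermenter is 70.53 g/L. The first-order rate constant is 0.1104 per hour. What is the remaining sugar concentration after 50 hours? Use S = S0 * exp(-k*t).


S = S0 * exp(-k * t)
S = 70.53 * exp(-0.1104 * 50)
S = 0.2825 g/L

0.2825 g/L


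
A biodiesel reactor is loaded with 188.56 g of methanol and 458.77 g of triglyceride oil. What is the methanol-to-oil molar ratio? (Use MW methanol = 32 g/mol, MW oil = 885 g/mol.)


Molar ratio = n_MeOH / n_oil = (MeOH/32) / (oil/885) = (MeOH * 885) / (32 * oil)
= (188.56 * 885) / (32 * 458.77)
= 11.3671

11.3671


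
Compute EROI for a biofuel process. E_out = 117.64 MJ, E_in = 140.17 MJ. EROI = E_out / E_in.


EROI = E_out / E_in
= 117.64 / 140.17
= 0.8393

0.8393


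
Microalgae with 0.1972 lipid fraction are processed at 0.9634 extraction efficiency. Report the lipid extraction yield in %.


Y = lipid_content * extraction_eff * 100
= 0.1972 * 0.9634 * 100
= 18.9982%

18.9982%


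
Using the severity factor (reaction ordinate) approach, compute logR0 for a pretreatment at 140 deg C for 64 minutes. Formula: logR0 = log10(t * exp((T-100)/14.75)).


logR0 = log10(t * exp((T - 100) / 14.75))
= log10(64 * exp((140 - 100) / 14.75))
= 2.9839

2.9839


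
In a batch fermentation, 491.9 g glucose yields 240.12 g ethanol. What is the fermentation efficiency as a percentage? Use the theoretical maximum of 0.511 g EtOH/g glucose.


Fermentation efficiency = (actual / (0.511 * glucose)) * 100
= (240.12 / (0.511 * 491.9)) * 100
= 95.5280%

95.5280%


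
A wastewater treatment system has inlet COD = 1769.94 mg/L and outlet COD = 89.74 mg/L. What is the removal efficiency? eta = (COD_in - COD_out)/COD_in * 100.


eta = (COD_in - COD_out) / COD_in * 100
= (1769.94 - 89.74) / 1769.94 * 100
= 94.9298%

94.9298%


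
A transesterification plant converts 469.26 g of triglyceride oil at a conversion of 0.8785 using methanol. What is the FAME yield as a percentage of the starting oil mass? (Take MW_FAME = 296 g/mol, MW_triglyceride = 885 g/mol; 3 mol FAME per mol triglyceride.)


m_FAME = oil * conv * (3 * 296 / 885) = oil * conv * (888/885)
= 469.26 * 0.8785 * 888 / 885
= 413.6424 g
Y = m_FAME / oil * 100 = conv * (888/885) * 100
= 0.8785 * 888 / 885 * 100
= 88.15%

88.15%


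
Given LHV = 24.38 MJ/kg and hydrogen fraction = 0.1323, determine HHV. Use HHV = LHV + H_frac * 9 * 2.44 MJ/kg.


HHV = LHV + H_frac * 9 * 2.44
= 24.38 + 0.1323 * 9 * 2.44
= 27.2853 MJ/kg

27.2853 MJ/kg


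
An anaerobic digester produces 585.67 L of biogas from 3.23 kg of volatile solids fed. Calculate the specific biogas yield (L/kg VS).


Y = V / VS
= 585.67 / 3.23
= 181.3220 L/kg VS

181.3220 L/kg VS


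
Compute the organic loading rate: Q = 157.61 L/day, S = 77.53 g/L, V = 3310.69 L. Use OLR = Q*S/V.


OLR = Q * S / V
= 157.61 * 77.53 / 3310.69
= 3.6909 g/L/day

3.6909 g/L/day


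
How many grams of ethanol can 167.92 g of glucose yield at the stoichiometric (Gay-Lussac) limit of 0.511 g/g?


Theoretical ethanol yield: m_EtOH = 0.511 * m_glucose
m_EtOH = 0.511 * 167.92 = 85.8071 g

85.8071 g


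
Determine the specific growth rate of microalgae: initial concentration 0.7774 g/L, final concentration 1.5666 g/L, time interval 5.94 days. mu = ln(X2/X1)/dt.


mu = ln(X2/X1) / dt
= ln(1.5666/0.7774) / 5.94
= 0.1180 per day

0.1180 per day


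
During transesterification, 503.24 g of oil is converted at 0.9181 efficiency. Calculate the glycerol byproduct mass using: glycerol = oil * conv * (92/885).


glycerol = oil * conv * (92/885)
= 503.24 * 0.9181 * 92 / 885
= 48.0297 g

48.0297 g


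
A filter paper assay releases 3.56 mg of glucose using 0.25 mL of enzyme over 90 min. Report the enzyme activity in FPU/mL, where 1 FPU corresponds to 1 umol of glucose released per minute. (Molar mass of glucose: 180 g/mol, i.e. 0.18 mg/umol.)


Activity = glucose_mg / (0.18 mg/umol * V_mL * t_min)
= 3.56 / (0.18 * 0.25 * 90)
= 0.8790 FPU/mL

0.8790 FPU/mL


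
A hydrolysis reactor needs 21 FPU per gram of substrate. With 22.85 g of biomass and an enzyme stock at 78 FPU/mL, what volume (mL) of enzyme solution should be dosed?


V = dosage * m_sub / activity
V = 21 * 22.85 / 78
V = 6.1519 mL

6.1519 mL


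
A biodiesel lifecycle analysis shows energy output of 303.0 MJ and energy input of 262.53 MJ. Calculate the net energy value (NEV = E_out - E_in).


NEV = E_out - E_in
= 303.0 - 262.53
= 40.4700 MJ

40.4700 MJ


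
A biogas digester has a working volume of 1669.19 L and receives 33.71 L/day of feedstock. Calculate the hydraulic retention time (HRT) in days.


HRT = V / Q
= 1669.19 / 33.71
= 49.5162 days

49.5162 days


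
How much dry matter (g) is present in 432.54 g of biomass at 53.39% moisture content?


Wd = Ww * (1 - MC/100)
= 432.54 * (1 - 53.39/100)
= 201.6069 g

201.6069 g


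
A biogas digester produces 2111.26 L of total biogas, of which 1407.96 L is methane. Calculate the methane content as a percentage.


CH4% = V_CH4 / V_total * 100
= 1407.96 / 2111.26 * 100
= 66.6881%

66.6881%


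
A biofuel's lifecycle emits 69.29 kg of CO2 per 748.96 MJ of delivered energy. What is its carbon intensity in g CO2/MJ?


CI = CO2 * 1000 / E
= 69.29 * 1000 / 748.96
= 92.5150 g CO2/MJ

92.5150 g CO2/MJ


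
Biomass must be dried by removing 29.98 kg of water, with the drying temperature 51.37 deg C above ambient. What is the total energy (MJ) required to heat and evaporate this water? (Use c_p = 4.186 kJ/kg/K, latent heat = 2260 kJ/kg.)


E = m_water * (4.186 * dT + 2260) / 1000
= 29.98 * (4.186 * 51.37 + 2260) / 1000
= 74.2015 MJ

74.2015 MJ


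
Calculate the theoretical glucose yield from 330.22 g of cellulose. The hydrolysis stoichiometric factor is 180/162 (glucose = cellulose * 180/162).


glucose = cellulose * 180/162
= 330.22 * 180/162
= 366.9111 g

366.9111 g


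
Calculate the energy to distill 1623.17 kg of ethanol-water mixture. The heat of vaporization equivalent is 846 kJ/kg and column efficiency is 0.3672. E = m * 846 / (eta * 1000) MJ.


E = m * 846 / (eta * 1000)
= 1623.17 * 846 / (0.3672 * 1000)
= 3739.6564 MJ

3739.6564 MJ


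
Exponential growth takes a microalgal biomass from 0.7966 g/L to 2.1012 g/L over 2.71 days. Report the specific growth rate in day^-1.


mu = ln(X2/X1) / dt
= ln(2.1012/0.7966) / 2.71
= 0.3579 per day

0.3579 per day


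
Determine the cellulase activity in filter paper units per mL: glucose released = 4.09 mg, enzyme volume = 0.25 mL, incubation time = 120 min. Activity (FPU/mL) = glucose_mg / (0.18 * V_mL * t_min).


Activity = glucose_mg / (0.18 mg/umol * V_mL * t_min)
= 4.09 / (0.18 * 0.25 * 120)
= 0.7574 FPU/mL

0.7574 FPU/mL


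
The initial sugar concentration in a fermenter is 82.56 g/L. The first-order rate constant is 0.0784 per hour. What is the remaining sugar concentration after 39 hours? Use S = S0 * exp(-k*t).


S = S0 * exp(-k * t)
S = 82.56 * exp(-0.0784 * 39)
S = 3.8803 g/L

3.8803 g/L


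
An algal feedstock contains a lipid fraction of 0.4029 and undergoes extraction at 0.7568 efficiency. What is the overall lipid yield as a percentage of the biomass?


Y = lipid_content * extraction_eff * 100
= 0.4029 * 0.7568 * 100
= 30.4915%

30.4915%


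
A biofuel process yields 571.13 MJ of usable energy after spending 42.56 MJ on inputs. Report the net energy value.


NEV = E_out - E_in
= 571.13 - 42.56
= 528.5700 MJ

528.5700 MJ


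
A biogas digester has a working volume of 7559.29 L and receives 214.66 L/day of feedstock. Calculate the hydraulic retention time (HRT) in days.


HRT = V / Q
= 7559.29 / 214.66
= 35.2152 days

35.2152 days


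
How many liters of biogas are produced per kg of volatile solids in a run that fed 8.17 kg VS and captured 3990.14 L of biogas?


Y = V / VS
= 3990.14 / 8.17
= 488.3892 L/kg VS

488.3892 L/kg VS


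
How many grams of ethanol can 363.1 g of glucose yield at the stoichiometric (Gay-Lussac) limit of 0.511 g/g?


Theoretical ethanol yield: m_EtOH = 0.511 * m_glucose
m_EtOH = 0.511 * 363.1 = 185.5441 g

185.5441 g


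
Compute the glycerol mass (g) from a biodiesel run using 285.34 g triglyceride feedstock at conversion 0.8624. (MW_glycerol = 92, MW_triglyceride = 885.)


glycerol = oil * conv * (92/885)
= 285.34 * 0.8624 * 92 / 885
= 25.5809 g

25.5809 g


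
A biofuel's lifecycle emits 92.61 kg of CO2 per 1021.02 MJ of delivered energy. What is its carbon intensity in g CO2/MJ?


CI = CO2 * 1000 / E
= 92.61 * 1000 / 1021.02
= 90.7034 g CO2/MJ

90.7034 g CO2/MJ


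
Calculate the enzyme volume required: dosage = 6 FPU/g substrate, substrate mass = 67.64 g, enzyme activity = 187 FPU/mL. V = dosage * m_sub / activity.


V = dosage * m_sub / activity
V = 6 * 67.64 / 187
V = 2.1703 mL

2.1703 mL


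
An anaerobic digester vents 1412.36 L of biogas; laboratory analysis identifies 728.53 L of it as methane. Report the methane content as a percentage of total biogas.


CH4% = V_CH4 / V_total * 100
= 728.53 / 1412.36 * 100
= 51.5825%

51.5825%


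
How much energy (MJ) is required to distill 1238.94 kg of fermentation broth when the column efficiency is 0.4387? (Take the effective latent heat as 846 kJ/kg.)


E = m * 846 / (eta * 1000)
= 1238.94 * 846 / (0.4387 * 1000)
= 2389.2027 MJ

2389.2027 MJ


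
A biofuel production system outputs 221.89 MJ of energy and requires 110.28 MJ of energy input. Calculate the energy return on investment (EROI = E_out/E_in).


EROI = E_out / E_in
= 221.89 / 110.28
= 2.0121

2.0121


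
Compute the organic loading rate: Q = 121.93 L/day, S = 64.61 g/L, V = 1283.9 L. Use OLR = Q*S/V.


OLR = Q * S / V
= 121.93 * 64.61 / 1283.9
= 6.1359 g/L/day

6.1359 g/L/day


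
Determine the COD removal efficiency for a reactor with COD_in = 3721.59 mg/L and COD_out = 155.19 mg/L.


eta = (COD_in - COD_out) / COD_in * 100
= (3721.59 - 155.19) / 3721.59 * 100
= 95.8300%

95.8300%


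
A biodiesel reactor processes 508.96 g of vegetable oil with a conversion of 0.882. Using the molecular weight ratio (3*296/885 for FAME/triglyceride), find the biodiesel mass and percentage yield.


m_FAME = oil * conv * (3 * 296 / 885) = oil * conv * (888/885)
= 508.96 * 0.882 * 888 / 885
= 450.4244 g
Y = m_FAME / oil * 100 = conv * (888/885) * 100
= 0.882 * 888 / 885 * 100
= 88.50%

450.4244 g FAME; Y = 88.50%


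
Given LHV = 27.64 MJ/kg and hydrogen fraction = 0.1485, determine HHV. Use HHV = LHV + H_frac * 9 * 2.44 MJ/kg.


HHV = LHV + H_frac * 9 * 2.44
= 27.64 + 0.1485 * 9 * 2.44
= 30.9011 MJ/kg

30.9011 MJ/kg


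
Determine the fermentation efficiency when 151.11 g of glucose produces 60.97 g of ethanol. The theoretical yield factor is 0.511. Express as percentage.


Fermentation efficiency = (actual / (0.511 * glucose)) * 100
= (60.97 / (0.511 * 151.11)) * 100
= 78.9591%

78.9591%


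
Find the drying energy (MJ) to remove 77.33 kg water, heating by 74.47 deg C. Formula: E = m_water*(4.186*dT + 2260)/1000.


E = m_water * (4.186 * dT + 2260) / 1000
= 77.33 * (4.186 * 74.47 + 2260) / 1000
= 198.8720 MJ

198.8720 MJ


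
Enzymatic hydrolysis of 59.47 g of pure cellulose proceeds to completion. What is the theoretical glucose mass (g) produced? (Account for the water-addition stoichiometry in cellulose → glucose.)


glucose = cellulose * 180/162
= 59.47 * 180/162
= 66.0778 g

66.0778 g


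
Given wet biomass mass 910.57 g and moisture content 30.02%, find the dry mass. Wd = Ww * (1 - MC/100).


Wd = Ww * (1 - MC/100)
= 910.57 * (1 - 30.02/100)
= 637.2169 g

637.2169 g


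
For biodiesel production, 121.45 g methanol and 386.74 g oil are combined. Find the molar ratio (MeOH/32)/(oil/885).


Molar ratio = n_MeOH / n_oil = (MeOH/32) / (oil/885) = (MeOH * 885) / (32 * oil)
= (121.45 * 885) / (32 * 386.74)
= 8.6850

8.6850


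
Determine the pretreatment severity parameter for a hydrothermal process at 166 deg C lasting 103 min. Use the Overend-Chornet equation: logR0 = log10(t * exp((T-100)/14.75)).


logR0 = log10(t * exp((T - 100) / 14.75))
= log10(103 * exp((166 - 100) / 14.75))
= 3.9561

3.9561


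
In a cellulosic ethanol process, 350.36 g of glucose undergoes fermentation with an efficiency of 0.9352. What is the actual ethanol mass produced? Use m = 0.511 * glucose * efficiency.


Actual ethanol: m = 0.511 * 350.36 * 0.9352
m = 167.4326 g

167.4326 g


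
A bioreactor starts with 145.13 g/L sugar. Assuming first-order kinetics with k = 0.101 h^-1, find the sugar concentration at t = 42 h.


S = S0 * exp(-k * t)
S = 145.13 * exp(-0.101 * 42)
S = 2.0868 g/L

2.0868 g/L


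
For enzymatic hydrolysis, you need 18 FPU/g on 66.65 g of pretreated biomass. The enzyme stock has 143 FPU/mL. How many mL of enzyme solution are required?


V = dosage * m_sub / activity
V = 18 * 66.65 / 143
V = 8.3895 mL

8.3895 mL


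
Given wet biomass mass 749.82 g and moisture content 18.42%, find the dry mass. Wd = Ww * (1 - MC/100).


Wd = Ww * (1 - MC/100)
= 749.82 * (1 - 18.42/100)
= 611.7032 g

611.7032 g


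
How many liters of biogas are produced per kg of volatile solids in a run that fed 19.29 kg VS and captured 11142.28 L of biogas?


Y = V / VS
= 11142.28 / 19.29
= 577.6195 L/kg VS

577.6195 L/kg VS


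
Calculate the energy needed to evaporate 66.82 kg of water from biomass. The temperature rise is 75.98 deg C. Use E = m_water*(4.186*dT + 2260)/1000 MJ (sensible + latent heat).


E = m_water * (4.186 * dT + 2260) / 1000
= 66.82 * (4.186 * 75.98 + 2260) / 1000
= 172.2655 MJ

172.2655 MJ


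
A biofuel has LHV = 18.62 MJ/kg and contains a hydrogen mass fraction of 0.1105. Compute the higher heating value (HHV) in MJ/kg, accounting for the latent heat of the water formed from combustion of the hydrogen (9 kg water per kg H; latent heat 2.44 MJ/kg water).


HHV = LHV + H_frac * 9 * 2.44
= 18.62 + 0.1105 * 9 * 2.44
= 21.0466 MJ/kg

21.0466 MJ/kg


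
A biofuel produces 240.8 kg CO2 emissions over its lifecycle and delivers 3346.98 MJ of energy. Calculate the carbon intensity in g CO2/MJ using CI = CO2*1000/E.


CI = CO2 * 1000 / E
= 240.8 * 1000 / 3346.98
= 71.9455 g CO2/MJ

71.9455 g CO2/MJ


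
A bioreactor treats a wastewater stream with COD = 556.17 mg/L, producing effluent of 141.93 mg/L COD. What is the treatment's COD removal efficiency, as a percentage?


eta = (COD_in - COD_out) / COD_in * 100
= (556.17 - 141.93) / 556.17 * 100
= 74.4808%

74.4808%


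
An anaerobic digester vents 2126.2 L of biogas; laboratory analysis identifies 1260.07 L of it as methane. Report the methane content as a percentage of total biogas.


CH4% = V_CH4 / V_total * 100
= 1260.07 / 2126.2 * 100
= 59.2639%

59.2639%


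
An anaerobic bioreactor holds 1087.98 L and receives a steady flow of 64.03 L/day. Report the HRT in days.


HRT = V / Q
= 1087.98 / 64.03
= 16.9917 days

16.9917 days


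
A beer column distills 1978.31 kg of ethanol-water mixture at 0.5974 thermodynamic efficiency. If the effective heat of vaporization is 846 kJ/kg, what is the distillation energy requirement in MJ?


E = m * 846 / (eta * 1000)
= 1978.31 * 846 / (0.5974 * 1000)
= 2801.5572 MJ

2801.5572 MJ


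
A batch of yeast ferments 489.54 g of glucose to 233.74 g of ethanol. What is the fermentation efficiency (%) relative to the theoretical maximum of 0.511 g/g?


Fermentation efficiency = (actual / (0.511 * glucose)) * 100
= (233.74 / (0.511 * 489.54)) * 100
= 93.4381%

93.4381%


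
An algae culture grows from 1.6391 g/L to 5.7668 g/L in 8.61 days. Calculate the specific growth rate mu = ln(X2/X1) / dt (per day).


mu = ln(X2/X1) / dt
= ln(5.7668/1.6391) / 8.61
= 0.1461 per day

0.1461 per day


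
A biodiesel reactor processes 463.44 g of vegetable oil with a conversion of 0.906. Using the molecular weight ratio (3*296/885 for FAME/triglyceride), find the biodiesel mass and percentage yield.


m_FAME = oil * conv * (3 * 296 / 885) = oil * conv * (888/885)
= 463.44 * 0.906 * 888 / 885
= 421.3000 g
Y = m_FAME / oil * 100 = conv * (888/885) * 100
= 0.906 * 888 / 885 * 100
= 90.91%

421.3000 g FAME; Y = 90.91%


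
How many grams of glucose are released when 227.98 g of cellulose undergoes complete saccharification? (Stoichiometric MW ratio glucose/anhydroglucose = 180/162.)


glucose = cellulose * 180/162
= 227.98 * 180/162
= 253.3111 g

253.3111 g


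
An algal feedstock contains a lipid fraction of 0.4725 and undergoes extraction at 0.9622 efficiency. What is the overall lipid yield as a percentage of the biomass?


Y = lipid_content * extraction_eff * 100
= 0.4725 * 0.9622 * 100
= 45.4640%

45.4640%


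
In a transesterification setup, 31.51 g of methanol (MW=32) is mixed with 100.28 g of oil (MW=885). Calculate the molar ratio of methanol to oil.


Molar ratio = n_MeOH / n_oil = (MeOH/32) / (oil/885) = (MeOH * 885) / (32 * oil)
= (31.51 * 885) / (32 * 100.28)
= 8.6902

8.6902


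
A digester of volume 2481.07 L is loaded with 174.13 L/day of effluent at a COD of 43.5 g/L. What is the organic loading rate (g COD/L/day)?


OLR = Q * S / V
= 174.13 * 43.5 / 2481.07
= 3.0530 g/L/day

3.0530 g/L/day


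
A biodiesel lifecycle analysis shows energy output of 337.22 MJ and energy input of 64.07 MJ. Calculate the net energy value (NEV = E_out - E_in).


NEV = E_out - E_in
= 337.22 - 64.07
= 273.1500 MJ

273.1500 MJ


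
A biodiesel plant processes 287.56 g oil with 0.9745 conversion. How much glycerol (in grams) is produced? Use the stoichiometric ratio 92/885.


glycerol = oil * conv * (92/885)
= 287.56 * 0.9745 * 92 / 885
= 29.1310 g

29.1310 g


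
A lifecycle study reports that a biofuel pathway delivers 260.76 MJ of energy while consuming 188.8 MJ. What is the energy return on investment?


EROI = E_out / E_in
= 260.76 / 188.8
= 1.3811

1.3811


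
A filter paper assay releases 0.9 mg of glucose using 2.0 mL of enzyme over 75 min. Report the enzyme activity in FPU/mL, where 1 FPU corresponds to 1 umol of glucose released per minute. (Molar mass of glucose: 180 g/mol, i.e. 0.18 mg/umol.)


Activity = glucose_mg / (0.18 mg/umol * V_mL * t_min)
= 0.9 / (0.18 * 2.0 * 75)
= 0.0333 FPU/mL

0.0333 FPU/mL


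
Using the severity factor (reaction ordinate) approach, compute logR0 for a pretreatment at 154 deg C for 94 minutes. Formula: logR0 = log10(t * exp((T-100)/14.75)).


logR0 = log10(t * exp((T - 100) / 14.75))
= log10(94 * exp((154 - 100) / 14.75))
= 3.5631

3.5631


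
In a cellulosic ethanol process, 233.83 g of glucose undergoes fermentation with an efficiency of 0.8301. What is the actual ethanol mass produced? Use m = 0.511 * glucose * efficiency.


Actual ethanol: m = 0.511 * 233.83 * 0.8301
m = 99.1863 g

99.1863 g


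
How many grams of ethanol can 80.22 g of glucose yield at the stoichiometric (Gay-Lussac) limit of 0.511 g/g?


Theoretical ethanol yield: m_EtOH = 0.511 * m_glucose
m_EtOH = 0.511 * 80.22 = 40.9924 g

40.9924 g


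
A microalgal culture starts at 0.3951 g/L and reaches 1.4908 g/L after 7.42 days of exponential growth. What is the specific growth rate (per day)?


mu = ln(X2/X1) / dt
= ln(1.4908/0.3951) / 7.42
= 0.1790 per day

0.1790 per day


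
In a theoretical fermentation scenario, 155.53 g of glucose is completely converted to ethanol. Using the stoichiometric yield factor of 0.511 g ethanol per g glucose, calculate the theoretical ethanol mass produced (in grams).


Theoretical ethanol yield: m_EtOH = 0.511 * m_glucose
m_EtOH = 0.511 * 155.53 = 79.4758 g

79.4758 g


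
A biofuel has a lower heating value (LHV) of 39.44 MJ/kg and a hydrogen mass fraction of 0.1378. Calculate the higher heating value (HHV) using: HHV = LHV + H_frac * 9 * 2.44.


HHV = LHV + H_frac * 9 * 2.44
= 39.44 + 0.1378 * 9 * 2.44
= 42.4661 MJ/kg

42.4661 MJ/kg


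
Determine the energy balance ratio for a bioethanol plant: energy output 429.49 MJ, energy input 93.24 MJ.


EROI = E_out / E_in
= 429.49 / 93.24
= 4.6063

4.6063


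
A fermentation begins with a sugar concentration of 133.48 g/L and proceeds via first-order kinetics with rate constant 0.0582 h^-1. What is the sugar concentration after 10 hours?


S = S0 * exp(-k * t)
S = 133.48 * exp(-0.0582 * 10)
S = 74.5859 g/L

74.5859 g/L


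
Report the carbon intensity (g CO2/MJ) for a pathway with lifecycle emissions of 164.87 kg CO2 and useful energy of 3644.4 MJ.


CI = CO2 * 1000 / E
= 164.87 * 1000 / 3644.4
= 45.2393 g CO2/MJ

45.2393 g CO2/MJ


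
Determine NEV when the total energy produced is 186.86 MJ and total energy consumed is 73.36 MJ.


NEV = E_out - E_in
= 186.86 - 73.36
= 113.5000 MJ

113.5000 MJ


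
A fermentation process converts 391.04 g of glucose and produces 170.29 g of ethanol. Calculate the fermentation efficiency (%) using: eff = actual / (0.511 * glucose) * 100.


Fermentation efficiency = (actual / (0.511 * glucose)) * 100
= (170.29 / (0.511 * 391.04)) * 100
= 85.2211%

85.2211%
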